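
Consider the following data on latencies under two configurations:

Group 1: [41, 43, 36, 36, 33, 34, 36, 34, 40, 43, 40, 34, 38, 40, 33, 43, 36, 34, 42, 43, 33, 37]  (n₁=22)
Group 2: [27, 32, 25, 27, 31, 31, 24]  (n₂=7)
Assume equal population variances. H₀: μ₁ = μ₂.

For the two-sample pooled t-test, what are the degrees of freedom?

df = n₁ + n₂ − 2 = 22 + 7 − 2 = 27

degrees of freedom = 27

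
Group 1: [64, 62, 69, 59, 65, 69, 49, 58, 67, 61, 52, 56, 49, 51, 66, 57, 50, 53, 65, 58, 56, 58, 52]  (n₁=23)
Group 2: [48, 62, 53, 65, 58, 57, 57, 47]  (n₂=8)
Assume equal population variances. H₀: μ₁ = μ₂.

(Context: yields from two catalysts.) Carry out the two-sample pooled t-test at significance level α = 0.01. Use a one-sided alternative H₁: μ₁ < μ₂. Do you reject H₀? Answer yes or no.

reject H₀: no

x̄₁=58.522, s₁=6.473, n₁=23
x̄₂=55.875, s₂=6.289, n₂=8
s_p² = [22·6.473² + 7·6.289²]/29 = 41.3315
SE = √(s_p²·(1/23+1/8)) = 2.6388
t = (58.522−55.875)/2.6388 = 1.0030
df = 29
p-value (one-sided, H₁ less) = 0.83792
At α=0.01: p ≥ α → fail to reject H₀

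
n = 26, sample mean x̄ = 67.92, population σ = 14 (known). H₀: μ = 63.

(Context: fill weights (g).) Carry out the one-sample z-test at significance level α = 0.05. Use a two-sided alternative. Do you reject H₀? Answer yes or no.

reject H₀: no

SE = σ/√n = 14/√26 = 2.7456
z = (x̄−μ₀)/SE = (67.92−63)/2.7456 = 1.7919
p-value (two-sided) = 0.07314
At α=0.05: p ≥ α → fail to reject H₀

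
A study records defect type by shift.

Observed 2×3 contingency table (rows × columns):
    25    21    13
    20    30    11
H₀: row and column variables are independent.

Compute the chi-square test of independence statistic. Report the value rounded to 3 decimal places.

Row totals [59, 61], col totals [45, 51, 24], n=120
χ² = (25−22.12)²/22.12 + (21−25.07)²/25.07 + (13−11.80)²/11.80 + (20−22.88)²/22.88 + (30−25.93)²/25.93 + (11−12.20)²/12.20 = 2.2778
df = 2

test statistic = 2.278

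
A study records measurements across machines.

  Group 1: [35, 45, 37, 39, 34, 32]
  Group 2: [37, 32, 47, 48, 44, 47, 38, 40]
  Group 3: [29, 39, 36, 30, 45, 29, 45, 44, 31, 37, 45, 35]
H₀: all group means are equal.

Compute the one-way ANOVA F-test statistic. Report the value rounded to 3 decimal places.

Group means [37.00, 41.62, 37.08], grand mean 38.462
SSB = Σnᵢ(x̄ᵢ−x̄)² = 115.670; SSW = ΣΣ(x−x̄ᵢ)² = 802.792
MSB = 115.670/2 = 57.8349; MSW = 802.792/23 = 34.9040
F = MSB/MSW = 1.6570
df = (2, 23)

test statistic = 1.657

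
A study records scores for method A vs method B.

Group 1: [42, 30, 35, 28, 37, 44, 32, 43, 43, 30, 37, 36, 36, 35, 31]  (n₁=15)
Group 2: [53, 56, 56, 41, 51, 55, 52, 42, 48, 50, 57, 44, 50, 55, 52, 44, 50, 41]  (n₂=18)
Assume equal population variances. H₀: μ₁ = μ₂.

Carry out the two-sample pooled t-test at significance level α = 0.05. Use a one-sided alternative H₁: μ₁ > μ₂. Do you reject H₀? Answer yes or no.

reject H₀: no

x̄₁=35.933, s₁=5.203, n₁=15
x̄₂=49.833, s₂=5.371, n₂=18
s_p² = [14·5.203² + 17·5.371²]/31 = 28.0462
SE = √(s_p²·(1/15+1/18)) = 1.8515
t = (35.933−49.833)/1.8515 = -7.5076
df = 31
p-value (one-sided, H₁ greater) = 1.00000
At α=0.05: p ≥ α → fail to reject H₀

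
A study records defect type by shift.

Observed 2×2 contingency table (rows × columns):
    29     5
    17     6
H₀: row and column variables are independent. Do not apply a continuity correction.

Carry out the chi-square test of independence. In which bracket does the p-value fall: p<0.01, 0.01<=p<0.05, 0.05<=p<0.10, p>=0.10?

Row totals [34, 23], col totals [46, 11], n=57
χ² = (29−27.44)²/27.44 + (5−6.56)²/6.56 + (17−18.56)²/18.56 + (6−4.44)²/4.44 = 1.1410
df = 1
p-value (upper-tail) = 0.28543
→ bracket: p>=0.10

p-value bracket: p>=0.10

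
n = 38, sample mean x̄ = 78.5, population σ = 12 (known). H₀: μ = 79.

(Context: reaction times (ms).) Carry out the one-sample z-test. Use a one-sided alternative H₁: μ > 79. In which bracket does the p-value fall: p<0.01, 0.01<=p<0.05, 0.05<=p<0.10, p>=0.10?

SE = σ/√n = 12/√38 = 1.9467
z = (x̄−μ₀)/SE = (78.5−79)/1.9467 = -0.2569
p-value (one-sided, H₁ greater) = 0.60135
→ bracket: p>=0.10

p-value bracket: p>=0.10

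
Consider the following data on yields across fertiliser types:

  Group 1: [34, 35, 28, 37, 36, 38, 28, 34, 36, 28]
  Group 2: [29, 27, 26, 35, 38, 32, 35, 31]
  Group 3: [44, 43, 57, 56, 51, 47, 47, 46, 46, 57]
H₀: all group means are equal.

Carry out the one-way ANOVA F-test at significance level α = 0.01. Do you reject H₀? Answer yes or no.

Group means [33.40, 31.62, 49.40], grand mean 38.607
SSB = Σnᵢ(x̄ᵢ−x̄)² = 1826.004; SSW = ΣΣ(x−x̄ᵢ)² = 528.675
MSB = 1826.004/2 = 913.0018; MSW = 528.675/25 = 21.1470
F = MSB/MSW = 43.1741
df = (2, 25)
p-value (upper-tail) = 0.00000
At α=0.01: p < α → reject H₀

reject H₀: yes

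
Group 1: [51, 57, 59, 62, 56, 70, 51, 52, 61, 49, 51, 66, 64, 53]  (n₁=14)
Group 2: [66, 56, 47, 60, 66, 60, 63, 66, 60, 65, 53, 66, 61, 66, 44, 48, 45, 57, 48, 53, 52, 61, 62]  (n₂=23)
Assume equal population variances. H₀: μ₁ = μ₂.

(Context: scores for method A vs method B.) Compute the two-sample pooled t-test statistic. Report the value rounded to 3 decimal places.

x̄₁=57.286, s₁=6.545, n₁=14
x̄₂=57.609, s₂=7.427, n₂=23
s_p² = [13·6.545² + 22·7.427²]/35 = 50.5810
SE = √(s_p²·(1/14+1/23)) = 2.4108
t = (57.286−57.609)/2.4108 = -0.1340
df = 35

test statistic = -0.134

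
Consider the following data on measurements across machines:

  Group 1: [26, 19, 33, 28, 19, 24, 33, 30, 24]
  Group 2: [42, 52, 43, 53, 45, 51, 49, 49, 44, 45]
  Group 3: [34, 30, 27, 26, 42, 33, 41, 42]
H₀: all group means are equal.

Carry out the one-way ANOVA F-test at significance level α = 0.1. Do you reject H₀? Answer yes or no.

Group means [26.22, 47.30, 34.38], grand mean 36.444
SSB = Σnᵢ(x̄ᵢ−x̄)² = 2153.136; SSW = ΣΣ(x−x̄ᵢ)² = 671.531
MSB = 2153.136/2 = 1076.5681; MSW = 671.531/24 = 27.9804
F = MSB/MSW = 38.4757
df = (2, 24)
p-value (upper-tail) = 0.00000
At α=0.1: p < α → reject H₀

reject H₀: yes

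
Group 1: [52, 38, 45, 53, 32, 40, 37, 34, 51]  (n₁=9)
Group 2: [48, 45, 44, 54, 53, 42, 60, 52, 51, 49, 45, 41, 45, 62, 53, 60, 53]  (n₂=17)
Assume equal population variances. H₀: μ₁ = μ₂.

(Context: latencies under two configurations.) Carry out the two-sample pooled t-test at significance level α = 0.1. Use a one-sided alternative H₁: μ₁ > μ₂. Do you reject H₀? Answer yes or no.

reject H₀: no

x̄₁=42.444, s₁=8.048, n₁=9
x̄₂=50.412, s₂=6.374, n₂=17
s_p² = [8·8.048² + 16·6.374²]/24 = 48.6808
SE = √(s_p²·(1/9+1/17)) = 2.8762
t = (42.444−50.412)/2.8762 = -2.7701
df = 24
p-value (one-sided, H₁ greater) = 0.99468
At α=0.1: p ≥ α → fail to reject H₀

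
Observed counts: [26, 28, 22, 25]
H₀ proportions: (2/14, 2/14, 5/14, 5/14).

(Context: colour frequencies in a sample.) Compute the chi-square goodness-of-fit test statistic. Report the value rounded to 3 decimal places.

n = 101; E_i = n·p_i = [14.43, 14.43, 36.07, 36.07]
χ² = (26−14.43)²/14.43 + (28−14.43)²/14.43 + (22−36.07)²/36.07 + (25−36.07)²/36.07 = 30.9327
df = 3

test statistic = 30.933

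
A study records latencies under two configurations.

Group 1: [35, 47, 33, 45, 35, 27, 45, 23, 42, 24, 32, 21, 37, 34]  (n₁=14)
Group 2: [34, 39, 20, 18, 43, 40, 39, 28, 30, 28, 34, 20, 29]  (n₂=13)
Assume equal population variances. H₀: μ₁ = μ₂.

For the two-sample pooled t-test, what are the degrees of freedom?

degrees of freedom = 25

df = n₁ + n₂ − 2 = 14 + 13 − 2 = 25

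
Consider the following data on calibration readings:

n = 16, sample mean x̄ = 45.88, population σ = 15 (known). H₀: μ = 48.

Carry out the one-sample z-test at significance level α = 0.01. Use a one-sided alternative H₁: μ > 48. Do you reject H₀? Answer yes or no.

reject H₀: no

SE = σ/√n = 15/√16 = 3.7500
z = (x̄−μ₀)/SE = (45.88−48)/3.7500 = -0.5653
p-value (one-sided, H₁ greater) = 0.71408
At α=0.01: p ≥ α → fail to reject H₀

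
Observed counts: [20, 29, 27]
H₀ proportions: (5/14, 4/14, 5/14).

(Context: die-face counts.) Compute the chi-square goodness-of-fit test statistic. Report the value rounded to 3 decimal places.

n = 76; E_i = n·p_i = [27.14, 21.71, 27.14]
χ² = (20−27.14)²/27.14 + (29−21.71)²/21.71 + (27−27.14)²/27.14 = 4.3250
df = 2

test statistic = 4.325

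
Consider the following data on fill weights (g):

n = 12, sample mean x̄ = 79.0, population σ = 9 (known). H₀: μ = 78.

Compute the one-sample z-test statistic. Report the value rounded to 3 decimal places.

SE = σ/√n = 9/√12 = 2.5981
z = (x̄−μ₀)/SE = (79.0−78)/2.5981 = 0.3849

test statistic = 0.385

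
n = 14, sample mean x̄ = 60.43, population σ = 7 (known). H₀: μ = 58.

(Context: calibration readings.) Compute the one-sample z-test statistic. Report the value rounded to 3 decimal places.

SE = σ/√n = 7/√14 = 1.8708
z = (x̄−μ₀)/SE = (60.43−58)/1.8708 = 1.2989

test statistic = 1.299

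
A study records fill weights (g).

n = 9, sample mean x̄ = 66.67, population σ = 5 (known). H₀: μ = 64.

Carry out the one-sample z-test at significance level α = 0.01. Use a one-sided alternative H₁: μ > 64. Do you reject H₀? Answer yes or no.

SE = σ/√n = 5/√9 = 1.6667
z = (x̄−μ₀)/SE = (66.67−64)/1.6667 = 1.6020
p-value (one-sided, H₁ greater) = 0.05458
At α=0.01: p ≥ α → fail to reject H₀

reject H₀: no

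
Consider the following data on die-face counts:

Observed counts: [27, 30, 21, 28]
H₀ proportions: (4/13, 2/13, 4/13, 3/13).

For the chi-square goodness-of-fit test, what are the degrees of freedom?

df = k − 1 = 4 − 1 = 3

degrees of freedom = 3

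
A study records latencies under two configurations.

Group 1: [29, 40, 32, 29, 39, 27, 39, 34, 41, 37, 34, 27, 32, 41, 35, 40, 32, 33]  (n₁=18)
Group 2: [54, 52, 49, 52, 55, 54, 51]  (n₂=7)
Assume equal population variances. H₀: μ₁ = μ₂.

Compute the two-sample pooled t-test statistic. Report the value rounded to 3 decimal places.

test statistic = -9.507

x̄₁=34.500, s₁=4.768, n₁=18
x̄₂=52.429, s₂=2.070, n₂=7
s_p² = [17·4.768² + 6·2.070²]/23 = 17.9224
SE = √(s_p²·(1/18+1/7)) = 1.8857
t = (34.500−52.429)/1.8857 = -9.5074
df = 23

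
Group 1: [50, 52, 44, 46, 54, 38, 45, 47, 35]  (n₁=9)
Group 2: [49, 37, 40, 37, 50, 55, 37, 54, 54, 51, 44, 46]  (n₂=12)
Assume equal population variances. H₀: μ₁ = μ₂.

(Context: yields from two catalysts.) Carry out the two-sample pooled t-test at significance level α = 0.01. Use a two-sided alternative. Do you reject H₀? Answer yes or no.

x̄₁=45.667, s₁=6.185, n₁=9
x̄₂=46.167, s₂=7.017, n₂=12
s_p² = [8·6.185² + 11·7.017²]/19 = 44.6140
SE = √(s_p²·(1/9+1/12)) = 2.9453
t = (45.667−46.167)/2.9453 = -0.1698
df = 19
p-value (two-sided) = 0.86699
At α=0.01: p ≥ α → fail to reject H₀

reject H₀: no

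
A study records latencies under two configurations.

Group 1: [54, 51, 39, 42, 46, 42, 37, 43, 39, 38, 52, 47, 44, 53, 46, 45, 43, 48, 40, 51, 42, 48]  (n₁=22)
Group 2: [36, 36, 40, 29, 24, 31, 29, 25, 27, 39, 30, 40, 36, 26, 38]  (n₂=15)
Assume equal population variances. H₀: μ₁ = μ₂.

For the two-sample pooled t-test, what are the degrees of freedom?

df = n₁ + n₂ − 2 = 22 + 15 − 2 = 35

degrees of freedom = 35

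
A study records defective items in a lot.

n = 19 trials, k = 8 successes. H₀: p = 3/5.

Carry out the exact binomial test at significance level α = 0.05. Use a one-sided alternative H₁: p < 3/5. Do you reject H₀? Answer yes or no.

Exact binomial: n=19, k=8, p₀=3/5=0.6000
P(X≤8) from Σ C(n,i)·p₀^i·(1−p₀)^(n−i)
p-value (one-sided, H₁ less) = 0.08847
At α=0.05: p ≥ α → fail to reject H₀

reject H₀: no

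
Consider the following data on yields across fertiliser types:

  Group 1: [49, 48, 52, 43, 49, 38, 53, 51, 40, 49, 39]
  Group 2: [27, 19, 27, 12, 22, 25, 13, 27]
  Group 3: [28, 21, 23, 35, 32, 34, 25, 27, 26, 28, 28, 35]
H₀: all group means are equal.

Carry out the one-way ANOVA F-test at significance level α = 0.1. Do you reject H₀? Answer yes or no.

Group means [46.45, 21.50, 28.50], grand mean 33.065
SSB = Σnᵢ(x̄ᵢ−x̄)² = 3292.144; SSW = ΣΣ(x−x̄ᵢ)² = 803.727
MSB = 3292.144/2 = 1646.0718; MSW = 803.727/28 = 28.7045
F = MSB/MSW = 57.3453
df = (2, 28)
p-value (upper-tail) = 0.00000
At α=0.1: p < α → reject H₀

reject H₀: yes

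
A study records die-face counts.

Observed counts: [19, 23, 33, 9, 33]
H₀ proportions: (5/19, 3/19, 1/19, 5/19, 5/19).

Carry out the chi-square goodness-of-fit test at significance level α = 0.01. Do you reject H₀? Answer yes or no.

reject H₀: yes

n = 117; E_i = n·p_i = [30.79, 18.47, 6.16, 30.79, 30.79]
χ² = (19−30.79)²/30.79 + (23−18.47)²/18.47 + (33−6.16)²/6.16 + (9−30.79)²/30.79 + (33−30.79)²/30.79 = 138.2063
df = 4
p-value (upper-tail) = 0.00000
At α=0.01: p < α → reject H₀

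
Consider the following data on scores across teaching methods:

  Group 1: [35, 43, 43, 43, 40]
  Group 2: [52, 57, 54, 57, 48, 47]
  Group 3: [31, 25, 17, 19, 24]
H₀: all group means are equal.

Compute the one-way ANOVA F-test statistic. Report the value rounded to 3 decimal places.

Group means [40.80, 52.50, 23.20], grand mean 39.688
SSB = Σnᵢ(x̄ᵢ−x̄)² = 2350.338; SSW = ΣΣ(x−x̄ᵢ)² = 263.100
MSB = 2350.338/2 = 1175.1688; MSW = 263.100/13 = 20.2385
F = MSB/MSW = 58.0661
df = (2, 13)

test statistic = 58.066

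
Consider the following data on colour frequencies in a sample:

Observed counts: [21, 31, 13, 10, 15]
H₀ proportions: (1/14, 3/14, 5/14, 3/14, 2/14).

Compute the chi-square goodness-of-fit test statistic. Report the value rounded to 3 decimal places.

n = 90; E_i = n·p_i = [6.43, 19.29, 32.14, 19.29, 12.86]
χ² = (21−6.43)²/6.43 + (31−19.29)²/19.29 + (13−32.14)²/32.14 + (10−19.29)²/19.29 + (15−12.86)²/12.86 = 56.3726
df = 4

test statistic = 56.373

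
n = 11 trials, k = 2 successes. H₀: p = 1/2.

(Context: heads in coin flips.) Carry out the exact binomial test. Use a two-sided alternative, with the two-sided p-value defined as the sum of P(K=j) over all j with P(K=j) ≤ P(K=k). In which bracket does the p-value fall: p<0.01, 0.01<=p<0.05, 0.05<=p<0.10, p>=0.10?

p-value bracket: 0.05<=p<0.10

Exact binomial: n=11, k=2, p₀=1/2=0.5000
P(X=j) = C(n,j)·p₀^j·(1−p₀)^(n−j); p = Σ P(X=j) over j with P(X=j) ≤ P(X=2)
p-value (two-sided) = 0.06543
→ bracket: 0.05<=p<0.10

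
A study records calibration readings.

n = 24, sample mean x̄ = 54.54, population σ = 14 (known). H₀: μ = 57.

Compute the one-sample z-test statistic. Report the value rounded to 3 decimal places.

test statistic = -0.861

SE = σ/√n = 14/√24 = 2.8577
z = (x̄−μ₀)/SE = (54.54−57)/2.8577 = -0.8608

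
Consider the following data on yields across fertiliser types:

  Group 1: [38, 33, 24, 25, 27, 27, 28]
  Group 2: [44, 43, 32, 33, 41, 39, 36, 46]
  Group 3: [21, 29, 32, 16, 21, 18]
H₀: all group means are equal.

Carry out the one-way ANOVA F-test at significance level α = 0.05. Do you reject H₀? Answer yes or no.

reject H₀: yes

Group means [28.86, 39.25, 22.83], grand mean 31.095
SSB = Σnᵢ(x̄ᵢ−x̄)² = 976.619; SSW = ΣΣ(x−x̄ᵢ)² = 533.190
MSB = 976.619/2 = 488.3095; MSW = 533.190/18 = 29.6217
F = MSB/MSW = 16.4849
df = (2, 18)
p-value (upper-tail) = 0.00009
At α=0.05: p < α → reject H₀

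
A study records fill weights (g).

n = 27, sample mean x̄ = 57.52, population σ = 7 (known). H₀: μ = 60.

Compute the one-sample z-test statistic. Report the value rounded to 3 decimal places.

test statistic = -1.841

SE = σ/√n = 7/√27 = 1.3472
z = (x̄−μ₀)/SE = (57.52−60)/1.3472 = -1.8409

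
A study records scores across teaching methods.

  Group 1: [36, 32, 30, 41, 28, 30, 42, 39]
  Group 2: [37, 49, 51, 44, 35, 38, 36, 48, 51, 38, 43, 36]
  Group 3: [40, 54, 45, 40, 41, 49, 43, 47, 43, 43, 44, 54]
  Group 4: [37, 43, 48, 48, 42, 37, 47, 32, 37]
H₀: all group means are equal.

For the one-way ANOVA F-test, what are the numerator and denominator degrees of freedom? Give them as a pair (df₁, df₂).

degrees of freedom = [3, 37]

k = 4 groups, N = 41 total
df = (k−1, N−k) = (4−1, 41−4) = (3, 37)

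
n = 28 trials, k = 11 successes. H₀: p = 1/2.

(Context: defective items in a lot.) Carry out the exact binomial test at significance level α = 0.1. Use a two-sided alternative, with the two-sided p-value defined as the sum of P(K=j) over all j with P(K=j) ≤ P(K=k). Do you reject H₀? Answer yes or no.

reject H₀: no

Exact binomial: n=28, k=11, p₀=1/2=0.5000
P(X=j) = C(n,j)·p₀^j·(1−p₀)^(n−j); p = Σ P(X=j) over j with P(X=j) ≤ P(X=11)
p-value (two-sided) = 0.34493
At α=0.1: p ≥ α → fail to reject H₀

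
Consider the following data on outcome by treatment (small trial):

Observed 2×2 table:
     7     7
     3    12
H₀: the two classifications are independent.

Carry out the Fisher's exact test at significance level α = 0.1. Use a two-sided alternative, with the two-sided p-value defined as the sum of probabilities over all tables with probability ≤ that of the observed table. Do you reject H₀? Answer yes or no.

reject H₀: no

Margins: r₁=14, r₂=15, c₁=10, c₂=19, n=29
p_obs = C(14,7)·C(15,3)/C(29,10); sum pmf over tables with pmf ≤ p_obs
p-value (two-sided) = 0.12814
At α=0.1: p ≥ α → fail to reject H₀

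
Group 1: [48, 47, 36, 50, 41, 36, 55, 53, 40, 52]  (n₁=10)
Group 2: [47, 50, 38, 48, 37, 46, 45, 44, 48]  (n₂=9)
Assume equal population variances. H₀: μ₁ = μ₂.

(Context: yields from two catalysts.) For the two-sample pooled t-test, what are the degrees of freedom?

degrees of freedom = 17

df = n₁ + n₂ − 2 = 10 + 9 − 2 = 17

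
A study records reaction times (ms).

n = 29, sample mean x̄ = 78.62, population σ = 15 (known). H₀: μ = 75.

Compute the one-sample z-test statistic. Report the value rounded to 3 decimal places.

SE = σ/√n = 15/√29 = 2.7854
z = (x̄−μ₀)/SE = (78.62−75)/2.7854 = 1.2996

test statistic = 1.300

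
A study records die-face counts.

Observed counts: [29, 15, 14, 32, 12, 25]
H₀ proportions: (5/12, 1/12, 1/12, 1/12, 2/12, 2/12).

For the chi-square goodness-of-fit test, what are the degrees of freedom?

df = k − 1 = 6 − 1 = 5

degrees of freedom = 5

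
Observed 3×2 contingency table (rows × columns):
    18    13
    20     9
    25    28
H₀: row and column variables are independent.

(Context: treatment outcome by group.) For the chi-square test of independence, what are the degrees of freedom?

df = (r−1)(c−1) = (3−1)·(2−1) = 2

degrees of freedom = 2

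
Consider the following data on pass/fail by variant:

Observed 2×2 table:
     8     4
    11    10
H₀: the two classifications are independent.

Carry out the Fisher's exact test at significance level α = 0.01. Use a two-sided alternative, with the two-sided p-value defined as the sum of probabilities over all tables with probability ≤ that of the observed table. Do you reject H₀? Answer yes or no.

reject H₀: no

Margins: r₁=12, r₂=21, c₁=19, c₂=14, n=33
p_obs = C(12,8)·C(21,11)/C(33,19); sum pmf over tables with pmf ≤ p_obs
p-value (two-sided) = 0.48606
At α=0.01: p ≥ α → fail to reject H₀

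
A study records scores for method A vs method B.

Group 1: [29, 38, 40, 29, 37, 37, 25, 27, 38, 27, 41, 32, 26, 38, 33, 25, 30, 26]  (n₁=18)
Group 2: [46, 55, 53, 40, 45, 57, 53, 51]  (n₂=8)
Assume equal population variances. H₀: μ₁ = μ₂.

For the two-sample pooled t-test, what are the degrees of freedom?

degrees of freedom = 24

df = n₁ + n₂ − 2 = 18 + 8 − 2 = 24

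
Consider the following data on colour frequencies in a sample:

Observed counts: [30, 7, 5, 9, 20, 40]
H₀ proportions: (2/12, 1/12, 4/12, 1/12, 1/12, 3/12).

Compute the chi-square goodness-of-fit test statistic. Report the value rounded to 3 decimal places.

n = 111; E_i = n·p_i = [18.50, 9.25, 37.00, 9.25, 9.25, 27.75]
χ² = (30−18.50)²/18.50 + (7−9.25)²/9.25 + (5−37.00)²/37.00 + (9−9.25)²/9.25 + (20−9.25)²/9.25 + (40−27.75)²/27.75 = 53.2793
df = 5

test statistic = 53.279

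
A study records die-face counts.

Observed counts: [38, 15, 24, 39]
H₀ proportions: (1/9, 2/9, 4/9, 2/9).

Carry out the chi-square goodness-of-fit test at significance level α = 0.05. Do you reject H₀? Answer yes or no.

n = 116; E_i = n·p_i = [12.89, 25.78, 51.56, 25.78]
χ² = (38−12.89)²/12.89 + (15−25.78)²/25.78 + (24−51.56)²/51.56 + (39−25.78)²/25.78 = 74.9397
df = 3
p-value (upper-tail) = 0.00000
At α=0.05: p < α → reject H₀

reject H₀: yes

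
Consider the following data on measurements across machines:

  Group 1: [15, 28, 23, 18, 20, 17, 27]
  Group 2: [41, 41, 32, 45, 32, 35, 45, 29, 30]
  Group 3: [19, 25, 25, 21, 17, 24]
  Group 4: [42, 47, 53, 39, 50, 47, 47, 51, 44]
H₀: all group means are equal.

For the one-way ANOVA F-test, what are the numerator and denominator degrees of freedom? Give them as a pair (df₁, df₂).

degrees of freedom = [3, 27]

k = 4 groups, N = 31 total
df = (k−1, N−k) = (4−1, 31−4) = (3, 27)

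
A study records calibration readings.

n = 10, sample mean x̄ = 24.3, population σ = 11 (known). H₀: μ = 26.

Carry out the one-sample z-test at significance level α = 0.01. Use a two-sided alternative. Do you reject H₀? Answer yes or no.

SE = σ/√n = 11/√10 = 3.4785
z = (x̄−μ₀)/SE = (24.3−26)/3.4785 = -0.4887
p-value (two-sided) = 0.62504
At α=0.01: p ≥ α → fail to reject H₀

reject H₀: no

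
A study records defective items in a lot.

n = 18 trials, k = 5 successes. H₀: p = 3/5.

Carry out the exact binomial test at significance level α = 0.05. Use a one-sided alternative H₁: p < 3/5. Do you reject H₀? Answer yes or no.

Exact binomial: n=18, k=5, p₀=3/5=0.6000
P(X≤5) from Σ C(n,i)·p₀^i·(1−p₀)^(n−i)
p-value (one-sided, H₁ less) = 0.00575
At α=0.05: p < α → reject H₀

reject H₀: yes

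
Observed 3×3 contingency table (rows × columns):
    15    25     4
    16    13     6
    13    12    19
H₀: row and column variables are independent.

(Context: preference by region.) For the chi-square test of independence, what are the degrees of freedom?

degrees of freedom = 4

df = (r−1)(c−1) = (3−1)·(3−1) = 4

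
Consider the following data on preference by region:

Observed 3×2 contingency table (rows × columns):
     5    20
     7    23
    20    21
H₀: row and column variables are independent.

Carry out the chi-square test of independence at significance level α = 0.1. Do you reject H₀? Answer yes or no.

Row totals [25, 30, 41], col totals [32, 64], n=96
χ² = (5−8.33)²/8.33 + (20−16.67)²/16.67 + (7−10.00)²/10.00 + (23−20.00)²/20.00 + (20−13.67)²/13.67 + (21−27.33)²/27.33 = 7.7524
df = 2
p-value (upper-tail) = 0.02073
At α=0.1: p < α → reject H₀

reject H₀: yes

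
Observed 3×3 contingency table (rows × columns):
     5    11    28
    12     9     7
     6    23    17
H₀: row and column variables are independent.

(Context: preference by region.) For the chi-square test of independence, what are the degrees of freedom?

degrees of freedom = 4

df = (r−1)(c−1) = (3−1)·(3−1) = 4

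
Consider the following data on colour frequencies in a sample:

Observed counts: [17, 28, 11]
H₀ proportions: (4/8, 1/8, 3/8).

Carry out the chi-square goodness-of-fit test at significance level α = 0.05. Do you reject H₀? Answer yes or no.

n = 56; E_i = n·p_i = [28.00, 7.00, 21.00]
χ² = (17−28.00)²/28.00 + (28−7.00)²/7.00 + (11−21.00)²/21.00 = 72.0833
df = 2
p-value (upper-tail) = 0.00000
At α=0.05: p < α → reject H₀

reject H₀: yes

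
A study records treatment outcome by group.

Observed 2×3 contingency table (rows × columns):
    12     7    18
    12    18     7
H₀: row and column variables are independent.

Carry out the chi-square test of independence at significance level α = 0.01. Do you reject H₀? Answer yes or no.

reject H₀: yes

Row totals [37, 37], col totals [24, 25, 25], n=74
χ² = (12−12.00)²/12.00 + (7−12.50)²/12.50 + (18−12.50)²/12.50 + (12−12.00)²/12.00 + (18−12.50)²/12.50 + (7−12.50)²/12.50 = 9.6800
df = 2
p-value (upper-tail) = 0.00791
At α=0.01: p < α → reject H₀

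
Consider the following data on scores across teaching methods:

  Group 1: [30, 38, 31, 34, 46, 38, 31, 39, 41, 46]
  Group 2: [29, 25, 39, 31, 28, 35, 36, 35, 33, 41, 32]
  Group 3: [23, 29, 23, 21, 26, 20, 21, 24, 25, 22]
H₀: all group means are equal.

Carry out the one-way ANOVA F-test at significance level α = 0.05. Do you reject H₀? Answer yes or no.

Group means [37.40, 33.09, 23.40], grand mean 31.355
SSB = Σnᵢ(x̄ᵢ−x̄)² = 1031.388; SSW = ΣΣ(x−x̄ᵢ)² = 605.709
MSB = 1031.388/2 = 515.6938; MSW = 605.709/28 = 21.6325
F = MSB/MSW = 23.8389
df = (2, 28)
p-value (upper-tail) = 0.00000
At α=0.05: p < α → reject H₀

reject H₀: yes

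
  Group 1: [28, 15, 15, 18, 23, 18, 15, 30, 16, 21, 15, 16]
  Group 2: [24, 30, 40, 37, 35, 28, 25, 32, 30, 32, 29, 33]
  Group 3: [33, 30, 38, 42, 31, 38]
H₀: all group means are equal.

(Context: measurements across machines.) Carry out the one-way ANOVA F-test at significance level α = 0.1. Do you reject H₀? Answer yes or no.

reject H₀: yes

Group means [19.17, 31.25, 35.33], grand mean 27.233
SSB = Σnᵢ(x̄ᵢ−x̄)² = 1368.117; SSW = ΣΣ(x−x̄ᵢ)² = 655.250
MSB = 1368.117/2 = 684.0583; MSW = 655.250/27 = 24.2685
F = MSB/MSW = 28.1871
df = (2, 27)
p-value (upper-tail) = 0.00000
At α=0.1: p < α → reject H₀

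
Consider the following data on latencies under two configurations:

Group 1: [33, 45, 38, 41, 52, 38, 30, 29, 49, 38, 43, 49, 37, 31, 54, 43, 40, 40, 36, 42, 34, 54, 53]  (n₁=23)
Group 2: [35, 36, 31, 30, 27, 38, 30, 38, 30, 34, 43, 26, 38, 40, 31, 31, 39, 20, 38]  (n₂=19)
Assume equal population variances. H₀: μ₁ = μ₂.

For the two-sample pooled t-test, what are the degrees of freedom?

df = n₁ + n₂ − 2 = 23 + 19 − 2 = 40

degrees of freedom = 40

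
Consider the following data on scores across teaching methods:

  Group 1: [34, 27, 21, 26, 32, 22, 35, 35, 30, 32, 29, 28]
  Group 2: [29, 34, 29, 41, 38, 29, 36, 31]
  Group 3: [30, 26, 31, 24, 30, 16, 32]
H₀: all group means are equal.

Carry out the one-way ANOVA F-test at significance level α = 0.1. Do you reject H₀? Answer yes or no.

reject H₀: yes

Group means [29.25, 33.38, 27.00], grand mean 29.889
SSB = Σnᵢ(x̄ᵢ−x̄)² = 160.542; SSW = ΣΣ(x−x̄ᵢ)² = 582.125
MSB = 160.542/2 = 80.2708; MSW = 582.125/24 = 24.2552
F = MSB/MSW = 3.3094
df = (2, 24)
p-value (upper-tail) = 0.05379
At α=0.1: p < α → reject H₀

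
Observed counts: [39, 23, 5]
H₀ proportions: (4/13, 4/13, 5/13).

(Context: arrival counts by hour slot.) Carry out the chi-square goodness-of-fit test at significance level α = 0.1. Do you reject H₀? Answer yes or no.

reject H₀: yes

n = 67; E_i = n·p_i = [20.62, 20.62, 25.77]
χ² = (39−20.62)²/20.62 + (23−20.62)²/20.62 + (5−25.77)²/25.77 = 33.4104
df = 2
p-value (upper-tail) = 0.00000
At α=0.1: p < α → reject H₀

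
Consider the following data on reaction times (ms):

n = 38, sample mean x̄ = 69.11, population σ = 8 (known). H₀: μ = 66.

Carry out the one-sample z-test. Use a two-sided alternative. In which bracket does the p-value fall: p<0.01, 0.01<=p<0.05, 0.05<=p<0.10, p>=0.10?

p-value bracket: 0.01<=p<0.05

SE = σ/√n = 8/√38 = 1.2978
z = (x̄−μ₀)/SE = (69.11−66)/1.2978 = 2.3964
p-value (two-sided) = 0.01656
→ bracket: 0.01<=p<0.05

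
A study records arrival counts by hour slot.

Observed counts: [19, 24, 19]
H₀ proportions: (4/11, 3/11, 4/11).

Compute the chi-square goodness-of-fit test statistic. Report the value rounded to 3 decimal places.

test statistic = 4.089

n = 62; E_i = n·p_i = [22.55, 16.91, 22.55]
χ² = (19−22.55)²/22.55 + (24−16.91)²/16.91 + (19−22.55)²/22.55 = 4.0887
df = 2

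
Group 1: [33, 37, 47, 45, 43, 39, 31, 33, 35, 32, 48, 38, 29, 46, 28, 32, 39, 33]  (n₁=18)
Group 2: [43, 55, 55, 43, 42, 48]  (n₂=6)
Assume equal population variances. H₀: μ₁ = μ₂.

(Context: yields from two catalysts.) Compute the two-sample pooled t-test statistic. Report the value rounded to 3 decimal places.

test statistic = -3.546

x̄₁=37.111, s₁=6.388, n₁=18
x̄₂=47.667, s₂=6.055, n₂=6
s_p² = [17·6.388² + 5·6.055²]/22 = 39.8687
SE = √(s_p²·(1/18+1/6)) = 2.9765
t = (37.111−47.667)/2.9765 = -3.5463
df = 22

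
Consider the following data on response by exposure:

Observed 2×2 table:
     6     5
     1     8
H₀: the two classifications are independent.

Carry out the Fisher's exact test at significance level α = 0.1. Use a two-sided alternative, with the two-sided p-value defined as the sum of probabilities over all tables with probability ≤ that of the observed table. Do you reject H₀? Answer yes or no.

reject H₀: yes

Margins: r₁=11, r₂=9, c₁=7, c₂=13, n=20
p_obs = C(11,6)·C(9,1)/C(20,7); sum pmf over tables with pmf ≤ p_obs
p-value (two-sided) = 0.07028
At α=0.1: p < α → reject H₀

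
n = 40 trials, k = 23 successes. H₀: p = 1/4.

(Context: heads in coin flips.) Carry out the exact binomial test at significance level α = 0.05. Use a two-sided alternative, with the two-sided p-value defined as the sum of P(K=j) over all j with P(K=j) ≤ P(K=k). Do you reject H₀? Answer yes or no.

Exact binomial: n=40, k=23, p₀=1/4=0.2500
P(X=j) = C(n,j)·p₀^j·(1−p₀)^(n−j); p = Σ P(X=j) over j with P(X=j) ≤ P(X=23)
p-value (two-sided) = 0.00001
At α=0.05: p < α → reject H₀

reject H₀: yes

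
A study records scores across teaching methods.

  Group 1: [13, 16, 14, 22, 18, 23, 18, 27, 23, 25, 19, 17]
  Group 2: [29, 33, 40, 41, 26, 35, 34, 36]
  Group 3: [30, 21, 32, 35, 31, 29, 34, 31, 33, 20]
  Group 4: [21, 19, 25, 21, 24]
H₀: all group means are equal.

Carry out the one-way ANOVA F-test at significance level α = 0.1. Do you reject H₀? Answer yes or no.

Group means [19.58, 34.25, 29.60, 22.00], grand mean 26.143
SSB = Σnᵢ(x̄ᵢ−x̄)² = 1247.469; SSW = ΣΣ(x−x̄ᵢ)² = 652.817
MSB = 1247.469/3 = 415.8230; MSW = 652.817/31 = 21.0586
F = MSB/MSW = 19.7460
df = (3, 31)
p-value (upper-tail) = 0.00000
At α=0.1: p < α → reject H₀

reject H₀: yes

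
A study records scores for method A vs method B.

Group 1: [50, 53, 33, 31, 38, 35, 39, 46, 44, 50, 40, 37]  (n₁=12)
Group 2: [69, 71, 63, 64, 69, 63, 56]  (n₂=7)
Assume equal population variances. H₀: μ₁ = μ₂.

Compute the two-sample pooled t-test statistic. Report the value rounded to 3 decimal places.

x̄₁=41.333, s₁=7.190, n₁=12
x̄₂=65.000, s₂=5.132, n₂=7
s_p² = [11·7.190² + 6·5.132²]/17 = 42.7451
SE = √(s_p²·(1/12+1/7)) = 3.1094
t = (41.333−65.000)/3.1094 = -7.6113
df = 17

test statistic = -7.611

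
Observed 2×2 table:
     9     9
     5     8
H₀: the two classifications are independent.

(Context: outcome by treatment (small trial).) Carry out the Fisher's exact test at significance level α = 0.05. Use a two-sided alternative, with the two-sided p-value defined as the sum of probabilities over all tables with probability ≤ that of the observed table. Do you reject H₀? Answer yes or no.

Margins: r₁=18, r₂=13, c₁=14, c₂=17, n=31
p_obs = C(18,9)·C(13,5)/C(31,14); sum pmf over tables with pmf ≤ p_obs
p-value (two-sided) = 0.71684
At α=0.05: p ≥ α → fail to reject H₀

reject H₀: no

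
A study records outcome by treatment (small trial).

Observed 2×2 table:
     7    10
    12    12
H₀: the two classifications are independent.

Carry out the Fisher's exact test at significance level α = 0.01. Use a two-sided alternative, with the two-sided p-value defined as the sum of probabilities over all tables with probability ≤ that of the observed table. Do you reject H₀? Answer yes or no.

reject H₀: no

Margins: r₁=17, r₂=24, c₁=19, c₂=22, n=41
p_obs = C(17,7)·C(24,12)/C(41,19); sum pmf over tables with pmf ≤ p_obs
p-value (two-sided) = 0.75198
At α=0.01: p ≥ α → fail to reject H₀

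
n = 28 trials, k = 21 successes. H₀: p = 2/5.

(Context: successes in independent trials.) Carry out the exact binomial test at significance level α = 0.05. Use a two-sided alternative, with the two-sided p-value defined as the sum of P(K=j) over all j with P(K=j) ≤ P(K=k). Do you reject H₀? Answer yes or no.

reject H₀: yes

Exact binomial: n=28, k=21, p₀=2/5=0.4000
P(X=j) = C(n,j)·p₀^j·(1−p₀)^(n−j); p = Σ P(X=j) over j with P(X=j) ≤ P(X=21)
p-value (two-sided) = 0.00030
At α=0.05: p < α → reject H₀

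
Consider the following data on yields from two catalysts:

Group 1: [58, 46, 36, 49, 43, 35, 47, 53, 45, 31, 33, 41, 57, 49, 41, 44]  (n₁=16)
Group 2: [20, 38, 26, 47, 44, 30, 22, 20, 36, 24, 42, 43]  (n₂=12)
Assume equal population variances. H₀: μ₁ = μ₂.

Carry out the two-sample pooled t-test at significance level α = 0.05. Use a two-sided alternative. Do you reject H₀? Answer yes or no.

reject H₀: yes

x̄₁=44.250, s₁=8.012, n₁=16
x̄₂=32.667, s₂=10.129, n₂=12
s_p² = [15·8.012² + 11·10.129²]/26 = 80.4487
SE = √(s_p²·(1/16+1/12)) = 3.4252
t = (44.250−32.667)/3.4252 = 3.3818
df = 26
p-value (two-sided) = 0.00229
At α=0.05: p < α → reject H₀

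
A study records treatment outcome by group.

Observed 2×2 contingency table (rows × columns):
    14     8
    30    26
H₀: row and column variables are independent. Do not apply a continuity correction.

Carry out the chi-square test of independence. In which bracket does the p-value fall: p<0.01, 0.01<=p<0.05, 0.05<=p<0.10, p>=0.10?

Row totals [22, 56], col totals [44, 34], n=78
χ² = (14−12.41)²/12.41 + (8−9.59)²/9.59 + (30−31.59)²/31.59 + (26−24.41)²/24.41 = 0.6507
df = 1
p-value (upper-tail) = 0.41985
→ bracket: p>=0.10

p-value bracket: p>=0.10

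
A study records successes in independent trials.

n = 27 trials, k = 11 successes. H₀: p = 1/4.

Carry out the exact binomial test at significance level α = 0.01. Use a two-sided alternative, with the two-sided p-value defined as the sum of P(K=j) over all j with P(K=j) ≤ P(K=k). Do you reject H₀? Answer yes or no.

Exact binomial: n=27, k=11, p₀=1/4=0.2500
P(X=j) = C(n,j)·p₀^j·(1−p₀)^(n−j); p = Σ P(X=j) over j with P(X=j) ≤ P(X=11)
p-value (two-sided) = 0.07352
At α=0.01: p ≥ α → fail to reject H₀

reject H₀: no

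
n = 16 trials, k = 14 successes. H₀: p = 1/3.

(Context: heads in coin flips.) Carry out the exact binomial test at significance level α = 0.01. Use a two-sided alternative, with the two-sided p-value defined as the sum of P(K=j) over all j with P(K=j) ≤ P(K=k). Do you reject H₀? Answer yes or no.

Exact binomial: n=16, k=14, p₀=1/3=0.3333
P(X=j) = C(n,j)·p₀^j·(1−p₀)^(n−j); p = Σ P(X=j) over j with P(X=j) ≤ P(X=14)
p-value (two-sided) = 0.00001
At α=0.01: p < α → reject H₀

reject H₀: yes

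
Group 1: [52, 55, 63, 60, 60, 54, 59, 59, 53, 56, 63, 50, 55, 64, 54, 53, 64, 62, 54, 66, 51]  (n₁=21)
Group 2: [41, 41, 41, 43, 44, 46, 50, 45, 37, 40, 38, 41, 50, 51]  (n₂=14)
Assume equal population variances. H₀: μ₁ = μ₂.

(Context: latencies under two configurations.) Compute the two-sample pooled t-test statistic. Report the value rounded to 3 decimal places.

test statistic = 8.629

x̄₁=57.476, s₁=4.875, n₁=21
x̄₂=43.429, s₂=4.467, n₂=14
s_p² = [20·4.875² + 13·4.467²]/33 = 22.2626
SE = √(s_p²·(1/21+1/14)) = 1.6280
t = (57.476−43.429)/1.6280 = 8.6289
df = 33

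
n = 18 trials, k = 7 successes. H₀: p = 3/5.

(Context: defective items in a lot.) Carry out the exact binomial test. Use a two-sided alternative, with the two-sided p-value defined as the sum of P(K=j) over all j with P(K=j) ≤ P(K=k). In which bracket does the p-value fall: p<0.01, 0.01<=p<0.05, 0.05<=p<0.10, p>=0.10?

p-value bracket: 0.05<=p<0.10

Exact binomial: n=18, k=7, p₀=3/5=0.6000
P(X=j) = C(n,j)·p₀^j·(1−p₀)^(n−j); p = Σ P(X=j) over j with P(X=j) ≤ P(X=7)
p-value (two-sided) = 0.09043
→ bracket: 0.05<=p<0.10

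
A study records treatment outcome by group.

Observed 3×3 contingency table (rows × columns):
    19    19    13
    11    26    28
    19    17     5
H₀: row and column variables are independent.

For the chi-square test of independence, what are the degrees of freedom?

df = (r−1)(c−1) = (3−1)·(3−1) = 4

degrees of freedom = 4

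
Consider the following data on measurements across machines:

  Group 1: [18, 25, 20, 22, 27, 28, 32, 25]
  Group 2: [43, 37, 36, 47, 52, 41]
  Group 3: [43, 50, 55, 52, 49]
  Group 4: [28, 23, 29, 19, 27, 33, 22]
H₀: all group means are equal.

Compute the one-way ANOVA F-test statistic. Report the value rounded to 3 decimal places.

test statistic = 38.575

Group means [24.62, 42.67, 49.80, 25.86], grand mean 33.962
SSB = Σnᵢ(x̄ᵢ−x̄)² = 2866.096; SSW = ΣΣ(x−x̄ᵢ)² = 544.865
MSB = 2866.096/3 = 955.3654; MSW = 544.865/22 = 24.7666
F = MSB/MSW = 38.5747
df = (3, 22)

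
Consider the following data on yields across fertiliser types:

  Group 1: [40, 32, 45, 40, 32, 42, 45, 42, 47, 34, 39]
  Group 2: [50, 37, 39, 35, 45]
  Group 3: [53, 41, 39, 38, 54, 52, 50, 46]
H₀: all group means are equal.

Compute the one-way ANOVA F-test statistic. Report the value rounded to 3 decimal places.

test statistic = 3.237

Group means [39.82, 41.20, 46.62], grand mean 42.375
SSB = Σnᵢ(x̄ᵢ−x̄)² = 223.314; SSW = ΣΣ(x−x̄ᵢ)² = 724.311
MSB = 223.314/2 = 111.6568; MSW = 724.311/21 = 34.4910
F = MSB/MSW = 3.2373
df = (2, 21)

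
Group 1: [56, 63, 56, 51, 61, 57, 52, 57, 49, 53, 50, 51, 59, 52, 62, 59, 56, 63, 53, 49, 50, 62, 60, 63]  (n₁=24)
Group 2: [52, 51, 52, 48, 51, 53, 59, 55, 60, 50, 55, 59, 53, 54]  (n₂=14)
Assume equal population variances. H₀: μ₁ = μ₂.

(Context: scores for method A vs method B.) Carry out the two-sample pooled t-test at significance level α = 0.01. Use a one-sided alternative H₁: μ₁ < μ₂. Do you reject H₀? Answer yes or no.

reject H₀: no

x̄₁=56.000, s₁=4.890, n₁=24
x̄₂=53.714, s₂=3.583, n₂=14
s_p² = [23·4.890² + 13·3.583²]/36 = 19.9127
SE = √(s_p²·(1/24+1/14)) = 1.5007
t = (56.000−53.714)/1.5007 = 1.5231
df = 36
p-value (one-sided, H₁ less) = 0.93177
At α=0.01: p ≥ α → fail to reject H₀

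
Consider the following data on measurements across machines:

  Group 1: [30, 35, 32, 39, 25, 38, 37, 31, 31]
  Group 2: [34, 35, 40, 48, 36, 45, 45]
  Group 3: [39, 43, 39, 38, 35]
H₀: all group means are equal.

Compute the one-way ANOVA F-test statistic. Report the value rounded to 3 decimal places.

test statistic = 5.474

Group means [33.11, 40.43, 38.80], grand mean 36.905
SSB = Σnᵢ(x̄ᵢ−x̄)² = 234.406; SSW = ΣΣ(x−x̄ᵢ)² = 385.403
MSB = 234.406/2 = 117.2032; MSW = 385.403/18 = 21.4113
F = MSB/MSW = 5.4739
df = (2, 18)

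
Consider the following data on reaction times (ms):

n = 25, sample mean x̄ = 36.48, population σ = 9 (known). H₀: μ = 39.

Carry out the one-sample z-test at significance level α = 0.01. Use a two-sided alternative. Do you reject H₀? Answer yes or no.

SE = σ/√n = 9/√25 = 1.8000
z = (x̄−μ₀)/SE = (36.48−39)/1.8000 = -1.4000
p-value (two-sided) = 0.16151
At α=0.01: p ≥ α → fail to reject H₀

reject H₀: no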